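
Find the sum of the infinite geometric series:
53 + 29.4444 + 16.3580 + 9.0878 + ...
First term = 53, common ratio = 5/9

For |r| < 1, S = a / (1 - r)
S = 53 / (1 - (5/9))
S = 53 / (4/9)
S = 477/4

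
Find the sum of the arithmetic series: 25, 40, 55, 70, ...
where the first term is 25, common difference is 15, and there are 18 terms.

Sₙ = n/2 × (first + last)
Last term = a + (n-1)d = 25 + (18-1)×15 = 280
S_18 = 18/2 × (25 + 280)
S_18 = 18/2 × 305 = 2745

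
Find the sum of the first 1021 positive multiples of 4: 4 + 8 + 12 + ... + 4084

Factor out 4: = 4(1 + 2 + ... + 1021) = 4 × n(n+1)/2
= 4 × 1021×1022/2
= 4 × 521731
= 2086924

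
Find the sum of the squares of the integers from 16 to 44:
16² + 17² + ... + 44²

Use ∑_{k=1}^{n} k² = n(n+1)(2n+1)/6, then subtract the first 15 terms.
∑_{k=1}^{44} k² = 44×45×89/6 = 29370
∑_{k=1}^{15} k² = 15×16×31/6 = 1240
∑_{k=16}^{44} k² = 29370 - 1240 = 28130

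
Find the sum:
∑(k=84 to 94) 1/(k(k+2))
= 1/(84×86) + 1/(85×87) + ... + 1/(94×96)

Partial fractions: 1/(k(k+2)) = (1/2)[1/k - 1/(k+2)]
Telescoping leaves the first two and last two terms:
= (1/2)[1/84 + 1/85 - 1/95 - 1/96]
= 2959/2170560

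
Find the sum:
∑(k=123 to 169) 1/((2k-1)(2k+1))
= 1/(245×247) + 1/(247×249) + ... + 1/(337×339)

Partial fractions: 1/((2k-1)(2k+1)) = (1/2)[1/(2k-1) - 1/(2k+1)]
The series telescopes:
= (1/2)[1/245 - 1/339]
= 47/83055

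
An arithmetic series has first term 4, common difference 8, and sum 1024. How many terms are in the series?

Using S = n/2 × [2a + (n-1)d]
1024 = n/2 × [2(4) + (n-1)(8)]
1024 = n/2 × [8 + 8n - 8]
2048 = n × [0 + 8n]
8n² + (0)n - 2048 = 0
Discriminant: Δ = (0)² - 4(8)(-2048) = 0 + 65536 = 65536
√Δ = 256
n = [-(0) + √Δ] / (2·8) = (0 + 256) / 16 = 256 / 16 = 16
(The negative root is discarded since n must be a positive integer.)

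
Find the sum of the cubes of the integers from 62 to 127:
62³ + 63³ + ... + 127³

Use ∑_{k=1}^{n} k³ = [n(n+1)/2]², then subtract the first 61 terms.
∑_{k=1}^{127} k³ = [127×128/2]² = 8128² = 66064384
∑_{k=1}^{61} k³ = [61×62/2]² = 1891² = 3575881
∑_{k=62}^{127} k³ = 66064384 - 3575881 = 62488503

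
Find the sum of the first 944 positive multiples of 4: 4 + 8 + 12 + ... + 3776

Factor out 4: = 4(1 + 2 + ... + 944) = 4 × n(n+1)/2
= 4 × 944×945/2
= 4 × 446040
= 1784160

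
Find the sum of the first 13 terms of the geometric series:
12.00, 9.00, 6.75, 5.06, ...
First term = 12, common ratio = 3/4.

Sₙ = a(1 - rⁿ) / (1 - r)
S_13 = 12(1 - (3/4)^13) / (1 - (3/4))
S_13 = 12(1 - (1594323/67108864)) / (1/4)
S_13 = 196543623/4194304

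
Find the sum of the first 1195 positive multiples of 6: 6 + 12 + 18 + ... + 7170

Factor out 6: = 6(1 + 2 + ... + 1195) = 6 × n(n+1)/2
= 6 × 1195×1196/2
= 6 × 714610
= 4287660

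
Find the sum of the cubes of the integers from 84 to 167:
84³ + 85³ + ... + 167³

Use ∑_{k=1}^{n} k³ = [n(n+1)/2]², then subtract the first 83 terms.
∑_{k=1}^{167} k³ = [167×168/2]² = 14028² = 196784784
∑_{k=1}^{83} k³ = [83×84/2]² = 3486² = 12152196
∑_{k=84}^{167} k³ = 196784784 - 12152196 = 184632588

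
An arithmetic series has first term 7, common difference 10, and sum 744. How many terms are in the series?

Using S = n/2 × [2a + (n-1)d]
744 = n/2 × [2(7) + (n-1)(10)]
744 = n/2 × [14 + 10n - 10]
1488 = n × [4 + 10n]
10n² + (4)n - 1488 = 0
Discriminant: Δ = (4)² - 4(10)(-1488) = 16 + 59520 = 59536
√Δ = 244
n = [-(4) + √Δ] / (2·10) = (-4 + 244) / 20 = 240 / 20 = 12
(The negative root is discarded since n must be a positive integer.)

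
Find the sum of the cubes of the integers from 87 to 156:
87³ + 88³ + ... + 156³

Use ∑_{k=1}^{n} k³ = [n(n+1)/2]², then subtract the first 86 terms.
∑_{k=1}^{156} k³ = [156×157/2]² = 12246² = 149964516
∑_{k=1}^{86} k³ = [86×87/2]² = 3741² = 13995081
∑_{k=87}^{156} k³ = 149964516 - 13995081 = 135969435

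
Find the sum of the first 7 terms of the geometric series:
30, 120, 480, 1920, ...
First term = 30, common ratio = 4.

Sₙ = a(1 - rⁿ) / (1 - r)
S_7 = 30(1 - 4^7) / (1 - 4)
S_7 = 30(1 - 16384) / (-3)
S_7 = 163830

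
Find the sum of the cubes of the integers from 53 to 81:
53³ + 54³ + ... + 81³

Use ∑_{k=1}^{n} k³ = [n(n+1)/2]², then subtract the first 52 terms.
∑_{k=1}^{81} k³ = [81×82/2]² = 3321² = 11029041
∑_{k=1}^{52} k³ = [52×53/2]² = 1378² = 1898884
∑_{k=53}^{81} k³ = 11029041 - 1898884 = 9130157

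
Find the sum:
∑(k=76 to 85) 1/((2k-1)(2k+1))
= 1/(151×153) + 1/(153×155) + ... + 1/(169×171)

Partial fractions: 1/((2k-1)(2k+1)) = (1/2)[1/(2k-1) - 1/(2k+1)]
The series telescopes:
= (1/2)[1/151 - 1/171]
= 10/25821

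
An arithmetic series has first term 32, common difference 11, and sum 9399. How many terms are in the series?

Using S = n/2 × [2a + (n-1)d]
9399 = n/2 × [2(32) + (n-1)(11)]
9399 = n/2 × [64 + 11n - 11]
18798 = n × [53 + 11n]
11n² + (53)n - 18798 = 0
Discriminant: Δ = (53)² - 4(11)(-18798) = 2809 + 827112 = 829921
√Δ = 911
n = [-(53) + √Δ] / (2·11) = (-53 + 911) / 22 = 858 / 22 = 39
(The negative root is discarded since n must be a positive integer.)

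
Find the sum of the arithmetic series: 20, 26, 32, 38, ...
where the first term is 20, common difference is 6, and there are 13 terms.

Sₙ = n/2 × (first + last)
Last term = a + (n-1)d = 20 + (13-1)×6 = 92
S_13 = 13/2 × (20 + 92)
S_13 = 13/2 × 112 = 728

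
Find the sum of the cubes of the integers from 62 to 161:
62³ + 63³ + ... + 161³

Use ∑_{k=1}^{n} k³ = [n(n+1)/2]², then subtract the first 61 terms.
∑_{k=1}^{161} k³ = [161×162/2]² = 13041² = 170067681
∑_{k=1}^{61} k³ = [61×62/2]² = 1891² = 3575881
∑_{k=62}^{161} k³ = 170067681 - 3575881 = 166491800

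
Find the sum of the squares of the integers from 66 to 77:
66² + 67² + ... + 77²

Use ∑_{k=1}^{n} k² = n(n+1)(2n+1)/6, then subtract the first 65 terms.
∑_{k=1}^{77} k² = 77×78×155/6 = 155155
∑_{k=1}^{65} k² = 65×66×131/6 = 93665
∑_{k=66}^{77} k² = 155155 - 93665 = 61490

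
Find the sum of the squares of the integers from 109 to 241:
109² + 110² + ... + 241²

Use ∑_{k=1}^{n} k² = n(n+1)(2n+1)/6, then subtract the first 108 terms.
∑_{k=1}^{241} k² = 241×242×483/6 = 4694921
∑_{k=1}^{108} k² = 108×109×217/6 = 425754
∑_{k=109}^{241} k² = 4694921 - 425754 = 4269167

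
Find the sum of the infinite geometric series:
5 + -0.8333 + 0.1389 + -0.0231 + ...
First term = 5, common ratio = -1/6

For |r| < 1, S = a / (1 - r)
S = 5 / (1 - (-1/6))
S = 5 / (7/6)
S = 30/7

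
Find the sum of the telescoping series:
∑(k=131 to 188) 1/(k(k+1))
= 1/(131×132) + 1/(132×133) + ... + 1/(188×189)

Partial fractions: 1/(k(k+1)) = 1/k - 1/(k+1)
The series telescopes:
= (1/131 - 1/132) + (1/132 - 1/133) + ... + (1/188 - 1/189)
= 1/131 - 1/189
= 58/24759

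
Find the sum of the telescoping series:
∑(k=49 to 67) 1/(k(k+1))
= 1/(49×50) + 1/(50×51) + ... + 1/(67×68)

Partial fractions: 1/(k(k+1)) = 1/k - 1/(k+1)
The series telescopes:
= (1/49 - 1/50) + (1/50 - 1/51) + ... + (1/67 - 1/68)
= 1/49 - 1/68
= 19/3332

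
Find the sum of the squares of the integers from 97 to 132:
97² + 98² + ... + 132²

Use ∑_{k=1}^{n} k² = n(n+1)(2n+1)/6, then subtract the first 96 terms.
∑_{k=1}^{132} k² = 132×133×265/6 = 775390
∑_{k=1}^{96} k² = 96×97×193/6 = 299536
∑_{k=97}^{132} k² = 775390 - 299536 = 475854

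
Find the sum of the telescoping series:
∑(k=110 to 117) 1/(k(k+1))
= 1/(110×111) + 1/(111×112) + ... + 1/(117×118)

Partial fractions: 1/(k(k+1)) = 1/k - 1/(k+1)
The series telescopes:
= (1/110 - 1/111) + (1/111 - 1/112) + ... + (1/117 - 1/118)
= 1/110 - 1/118
= 2/3245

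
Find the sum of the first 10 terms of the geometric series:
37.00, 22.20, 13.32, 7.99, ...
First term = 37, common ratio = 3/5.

Sₙ = a(1 - rⁿ) / (1 - r)
S_10 = 37(1 - (3/5)^10) / (1 - (3/5))
S_10 = 37(1 - (59049/9765625)) / (2/5)
S_10 = 179571656/1953125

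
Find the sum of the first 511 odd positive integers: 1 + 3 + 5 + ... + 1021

Sum of first n odd numbers = n²
= 511²
= 261121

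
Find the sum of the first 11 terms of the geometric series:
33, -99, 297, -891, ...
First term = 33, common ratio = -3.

Sₙ = a(1 - rⁿ) / (1 - r)
S_11 = 33(1 - (-3)^11) / (1 - (-3))
S_11 = 33(1 - (-177147)) / (4)
S_11 = 1461471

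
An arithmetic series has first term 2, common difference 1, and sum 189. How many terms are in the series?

Using S = n/2 × [2a + (n-1)d]
189 = n/2 × [2(2) + (n-1)(1)]
189 = n/2 × [4 + 1n - 1]
378 = n × [3 + 1n]
1n² + (3)n - 378 = 0
Discriminant: Δ = (3)² - 4(1)(-378) = 9 + 1512 = 1521
√Δ = 39
n = [-(3) + √Δ] / (2·1) = (-3 + 39) / 2 = 36 / 2 = 18
(The negative root is discarded since n must be a positive integer.)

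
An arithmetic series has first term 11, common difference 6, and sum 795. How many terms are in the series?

Using S = n/2 × [2a + (n-1)d]
795 = n/2 × [2(11) + (n-1)(6)]
795 = n/2 × [22 + 6n - 6]
1590 = n × [16 + 6n]
6n² + (16)n - 1590 = 0
Discriminant: Δ = (16)² - 4(6)(-1590) = 256 + 38160 = 38416
√Δ = 196
n = [-(16) + √Δ] / (2·6) = (-16 + 196) / 12 = 180 / 12 = 15
(The negative root is discarded since n must be a positive integer.)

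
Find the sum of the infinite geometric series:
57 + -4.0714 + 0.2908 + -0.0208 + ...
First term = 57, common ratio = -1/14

For |r| < 1, S = a / (1 - r)
S = 57 / (1 - (-1/14))
S = 57 / (15/14)
S = 266/5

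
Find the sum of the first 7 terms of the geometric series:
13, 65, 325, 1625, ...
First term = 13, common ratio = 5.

Sₙ = a(1 - rⁿ) / (1 - r)
S_7 = 13(1 - 5^7) / (1 - 5)
S_7 = 13(1 - 78125) / (-4)
S_7 = 253903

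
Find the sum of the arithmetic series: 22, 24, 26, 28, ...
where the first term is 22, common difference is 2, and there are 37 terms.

Sₙ = n/2 × (first + last)
Last term = a + (n-1)d = 22 + (37-1)×2 = 94
S_37 = 37/2 × (22 + 94)
S_37 = 37/2 × 116 = 2146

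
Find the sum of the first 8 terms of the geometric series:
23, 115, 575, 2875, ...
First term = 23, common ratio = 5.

Sₙ = a(1 - rⁿ) / (1 - r)
S_8 = 23(1 - 5^8) / (1 - 5)
S_8 = 23(1 - 390625) / (-4)
S_8 = 2246088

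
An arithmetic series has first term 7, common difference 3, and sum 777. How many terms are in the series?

Using S = n/2 × [2a + (n-1)d]
777 = n/2 × [2(7) + (n-1)(3)]
777 = n/2 × [14 + 3n - 3]
1554 = n × [11 + 3n]
3n² + (11)n - 1554 = 0
Discriminant: Δ = (11)² - 4(3)(-1554) = 121 + 18648 = 18769
√Δ = 137
n = [-(11) + √Δ] / (2·3) = (-11 + 137) / 6 = 126 / 6 = 21
(The negative root is discarded since n must be a positive integer.)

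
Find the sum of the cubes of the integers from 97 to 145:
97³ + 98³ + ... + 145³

Use ∑_{k=1}^{n} k³ = [n(n+1)/2]², then subtract the first 96 terms.
∑_{k=1}^{145} k³ = [145×146/2]² = 10585² = 112042225
∑_{k=1}^{96} k³ = [96×97/2]² = 4656² = 21678336
∑_{k=97}^{145} k³ = 112042225 - 21678336 = 90363889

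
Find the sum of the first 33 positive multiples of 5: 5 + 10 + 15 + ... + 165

Factor out 5: = 5(1 + 2 + ... + 33) = 5 × n(n+1)/2
= 5 × 33×34/2
= 5 × 561
= 2805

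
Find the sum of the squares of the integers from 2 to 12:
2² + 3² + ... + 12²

Use ∑_{k=1}^{n} k² = n(n+1)(2n+1)/6, then subtract the first 1 terms.
∑_{k=1}^{12} k² = 12×13×25/6 = 650
∑_{k=1}^{1} k² = 1×2×3/6 = 1
∑_{k=2}^{12} k² = 650 - 1 = 649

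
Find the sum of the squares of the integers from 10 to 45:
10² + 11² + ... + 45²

Use ∑_{k=1}^{n} k² = n(n+1)(2n+1)/6, then subtract the first 9 terms.
∑_{k=1}^{45} k² = 45×46×91/6 = 31395
∑_{k=1}^{9} k² = 9×10×19/6 = 285
∑_{k=10}^{45} k² = 31395 - 285 = 31110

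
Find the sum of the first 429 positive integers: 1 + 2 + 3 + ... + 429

Formula: ∑k = n(n+1)/2
= 429×430/2
= 184470/2
= 92235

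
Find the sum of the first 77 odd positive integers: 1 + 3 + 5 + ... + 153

Sum of first n odd numbers = n²
= 77²
= 5929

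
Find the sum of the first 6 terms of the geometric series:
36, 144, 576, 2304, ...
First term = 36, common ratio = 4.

Sₙ = a(1 - rⁿ) / (1 - r)
S_6 = 36(1 - 4^6) / (1 - 4)
S_6 = 36(1 - 4096) / (-3)
S_6 = 49140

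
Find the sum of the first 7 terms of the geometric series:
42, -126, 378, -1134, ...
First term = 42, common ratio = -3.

Sₙ = a(1 - rⁿ) / (1 - r)
S_7 = 42(1 - (-3)^7) / (1 - (-3))
S_7 = 42(1 - (-2187)) / (4)
S_7 = 22974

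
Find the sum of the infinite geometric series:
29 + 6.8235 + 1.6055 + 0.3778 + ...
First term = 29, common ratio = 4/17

For |r| < 1, S = a / (1 - r)
S = 29 / (1 - (4/17))
S = 29 / (13/17)
S = 493/13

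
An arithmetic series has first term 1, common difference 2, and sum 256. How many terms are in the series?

Using S = n/2 × [2a + (n-1)d]
256 = n/2 × [2(1) + (n-1)(2)]
256 = n/2 × [2 + 2n - 2]
512 = n × [0 + 2n]
2n² + (0)n - 512 = 0
Discriminant: Δ = (0)² - 4(2)(-512) = 0 + 4096 = 4096
√Δ = 64
n = [-(0) + √Δ] / (2·2) = (0 + 64) / 4 = 64 / 4 = 16
(The negative root is discarded since n must be a positive integer.)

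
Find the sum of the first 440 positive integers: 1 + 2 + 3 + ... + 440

Formula: ∑k = n(n+1)/2
= 440×441/2
= 194040/2
= 97020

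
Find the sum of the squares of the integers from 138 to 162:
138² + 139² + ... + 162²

Use ∑_{k=1}^{n} k² = n(n+1)(2n+1)/6, then subtract the first 137 terms.
∑_{k=1}^{162} k² = 162×163×325/6 = 1430325
∑_{k=1}^{137} k² = 137×138×275/6 = 866525
∑_{k=138}^{162} k² = 1430325 - 866525 = 563800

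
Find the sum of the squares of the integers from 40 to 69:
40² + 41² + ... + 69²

Use ∑_{k=1}^{n} k² = n(n+1)(2n+1)/6, then subtract the first 39 terms.
∑_{k=1}^{69} k² = 69×70×139/6 = 111895
∑_{k=1}^{39} k² = 39×40×79/6 = 20540
∑_{k=40}^{69} k² = 111895 - 20540 = 91355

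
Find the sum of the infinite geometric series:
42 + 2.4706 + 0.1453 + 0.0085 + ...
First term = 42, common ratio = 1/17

For |r| < 1, S = a / (1 - r)
S = 42 / (1 - (1/17))
S = 42 / (16/17)
S = 357/8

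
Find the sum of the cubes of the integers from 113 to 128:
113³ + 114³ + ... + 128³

Use ∑_{k=1}^{n} k³ = [n(n+1)/2]², then subtract the first 112 terms.
∑_{k=1}^{128} k³ = [128×129/2]² = 8256² = 68161536
∑_{k=1}^{112} k³ = [112×113/2]² = 6328² = 40043584
∑_{k=113}^{128} k³ = 68161536 - 40043584 = 28117952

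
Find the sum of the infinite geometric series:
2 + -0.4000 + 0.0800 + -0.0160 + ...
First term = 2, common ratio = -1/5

For |r| < 1, S = a / (1 - r)
S = 2 / (1 - (-1/5))
S = 2 / (6/5)
S = 5/3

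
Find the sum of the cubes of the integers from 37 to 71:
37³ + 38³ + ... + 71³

Use ∑_{k=1}^{n} k³ = [n(n+1)/2]², then subtract the first 36 terms.
∑_{k=1}^{71} k³ = [71×72/2]² = 2556² = 6533136
∑_{k=1}^{36} k³ = [36×37/2]² = 666² = 443556
∑_{k=37}^{71} k³ = 6533136 - 443556 = 6089580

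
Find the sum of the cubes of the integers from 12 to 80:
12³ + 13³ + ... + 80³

Use ∑_{k=1}^{n} k³ = [n(n+1)/2]², then subtract the first 11 terms.
∑_{k=1}^{80} k³ = [80×81/2]² = 3240² = 10497600
∑_{k=1}^{11} k³ = [11×12/2]² = 66² = 4356
∑_{k=12}^{80} k³ = 10497600 - 4356 = 10493244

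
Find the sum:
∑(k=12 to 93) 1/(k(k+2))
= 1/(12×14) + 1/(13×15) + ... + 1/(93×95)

Partial fractions: 1/(k(k+2)) = (1/2)[1/k - 1/(k+2)]
Telescoping leaves the first two and last two terms:
= (1/2)[1/12 + 1/13 - 1/94 - 1/95]
= 96883/1393080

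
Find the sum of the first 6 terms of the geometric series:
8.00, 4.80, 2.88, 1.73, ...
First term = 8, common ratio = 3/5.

Sₙ = a(1 - rⁿ) / (1 - r)
S_6 = 8(1 - (3/5)^6) / (1 - (3/5))
S_6 = 8(1 - (729/15625)) / (2/5)
S_6 = 59584/3125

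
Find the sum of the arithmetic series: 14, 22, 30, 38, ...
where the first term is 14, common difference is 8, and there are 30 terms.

Sₙ = n/2 × (first + last)
Last term = a + (n-1)d = 14 + (30-1)×8 = 246
S_30 = 30/2 × (14 + 246)
S_30 = 30/2 × 260 = 3900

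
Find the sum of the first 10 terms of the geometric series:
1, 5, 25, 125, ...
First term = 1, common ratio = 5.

Sₙ = a(1 - rⁿ) / (1 - r)
S_10 = 1(1 - 5^10) / (1 - 5)
S_10 = 1(1 - 9765625) / (-4)
S_10 = 2441406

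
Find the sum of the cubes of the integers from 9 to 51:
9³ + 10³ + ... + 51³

Use ∑_{k=1}^{n} k³ = [n(n+1)/2]², then subtract the first 8 terms.
∑_{k=1}^{51} k³ = [51×52/2]² = 1326² = 1758276
∑_{k=1}^{8} k³ = [8×9/2]² = 36² = 1296
∑_{k=9}^{51} k³ = 1758276 - 1296 = 1756980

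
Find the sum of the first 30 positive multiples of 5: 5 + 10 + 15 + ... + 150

Factor out 5: = 5(1 + 2 + ... + 30) = 5 × n(n+1)/2
= 5 × 30×31/2
= 5 × 465
= 2325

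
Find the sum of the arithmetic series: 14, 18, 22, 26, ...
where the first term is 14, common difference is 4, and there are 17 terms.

Sₙ = n/2 × (first + last)
Last term = a + (n-1)d = 14 + (17-1)×4 = 78
S_17 = 17/2 × (14 + 78)
S_17 = 17/2 × 92 = 782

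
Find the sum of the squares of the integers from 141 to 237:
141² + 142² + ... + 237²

Use ∑_{k=1}^{n} k² = n(n+1)(2n+1)/6, then subtract the first 140 terms.
∑_{k=1}^{237} k² = 237×238×475/6 = 4465475
∑_{k=1}^{140} k² = 140×141×281/6 = 924490
∑_{k=141}^{237} k² = 4465475 - 924490 = 3540985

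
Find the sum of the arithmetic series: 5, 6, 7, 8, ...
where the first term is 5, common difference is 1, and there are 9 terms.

Sₙ = n/2 × (first + last)
Last term = a + (n-1)d = 5 + (9-1)×1 = 13
S_9 = 9/2 × (5 + 13)
S_9 = 9/2 × 18 = 81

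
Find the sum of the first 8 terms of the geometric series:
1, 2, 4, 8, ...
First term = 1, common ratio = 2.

Sₙ = a(1 - rⁿ) / (1 - r)
S_8 = 1(1 - 2^8) / (1 - 2)
S_8 = 1(1 - 256) / (-1)
S_8 = 255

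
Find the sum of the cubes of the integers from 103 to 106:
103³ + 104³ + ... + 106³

Use ∑_{k=1}^{n} k³ = [n(n+1)/2]², then subtract the first 102 terms.
∑_{k=1}^{106} k³ = [106×107/2]² = 5671² = 32160241
∑_{k=1}^{102} k³ = [102×103/2]² = 5253² = 27594009
∑_{k=103}^{106} k³ = 32160241 - 27594009 = 4566232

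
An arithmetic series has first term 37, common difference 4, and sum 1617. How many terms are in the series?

Using S = n/2 × [2a + (n-1)d]
1617 = n/2 × [2(37) + (n-1)(4)]
1617 = n/2 × [74 + 4n - 4]
3234 = n × [70 + 4n]
4n² + (70)n - 3234 = 0
Discriminant: Δ = (70)² - 4(4)(-3234) = 4900 + 51744 = 56644
√Δ = 238
n = [-(70) + √Δ] / (2·4) = (-70 + 238) / 8 = 168 / 8 = 21
(The negative root is discarded since n must be a positive integer.)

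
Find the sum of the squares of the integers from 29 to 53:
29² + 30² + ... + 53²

Use ∑_{k=1}^{n} k² = n(n+1)(2n+1)/6, then subtract the first 28 terms.
∑_{k=1}^{53} k² = 53×54×107/6 = 51039
∑_{k=1}^{28} k² = 28×29×57/6 = 7714
∑_{k=29}^{53} k² = 51039 - 7714 = 43325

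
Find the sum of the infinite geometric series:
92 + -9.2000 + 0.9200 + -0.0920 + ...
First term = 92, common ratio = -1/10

For |r| < 1, S = a / (1 - r)
S = 92 / (1 - (-1/10))
S = 92 / (11/10)
S = 920/11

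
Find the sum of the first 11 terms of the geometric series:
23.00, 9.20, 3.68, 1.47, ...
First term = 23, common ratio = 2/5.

Sₙ = a(1 - rⁿ) / (1 - r)
S_11 = 23(1 - (2/5)^11) / (1 - (2/5))
S_11 = 23(1 - (2048/48828125)) / (3/5)
S_11 = 374333257/9765625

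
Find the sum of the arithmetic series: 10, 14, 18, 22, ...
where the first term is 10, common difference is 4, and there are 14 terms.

Sₙ = n/2 × (first + last)
Last term = a + (n-1)d = 10 + (14-1)×4 = 62
S_14 = 14/2 × (10 + 62)
S_14 = 14/2 × 72 = 504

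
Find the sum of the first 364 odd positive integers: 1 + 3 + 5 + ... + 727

Sum of first n odd numbers = n²
= 364²
= 132496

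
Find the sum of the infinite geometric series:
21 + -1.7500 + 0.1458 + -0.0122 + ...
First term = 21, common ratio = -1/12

For |r| < 1, S = a / (1 - r)
S = 21 / (1 - (-1/12))
S = 21 / (13/12)
S = 252/13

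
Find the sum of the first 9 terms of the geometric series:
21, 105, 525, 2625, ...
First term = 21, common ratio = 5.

Sₙ = a(1 - rⁿ) / (1 - r)
S_9 = 21(1 - 5^9) / (1 - 5)
S_9 = 21(1 - 1953125) / (-4)
S_9 = 10253901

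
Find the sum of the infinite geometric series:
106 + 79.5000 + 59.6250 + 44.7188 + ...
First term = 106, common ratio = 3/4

For |r| < 1, S = a / (1 - r)
S = 106 / (1 - (3/4))
S = 106 / (1/4)
S = 424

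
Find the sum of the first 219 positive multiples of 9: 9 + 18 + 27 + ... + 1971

Factor out 9: = 9(1 + 2 + ... + 219) = 9 × n(n+1)/2
= 9 × 219×220/2
= 9 × 24090
= 216810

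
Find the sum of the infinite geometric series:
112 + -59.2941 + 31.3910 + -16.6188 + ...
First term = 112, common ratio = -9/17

For |r| < 1, S = a / (1 - r)
S = 112 / (1 - (-9/17))
S = 112 / (26/17)
S = 952/13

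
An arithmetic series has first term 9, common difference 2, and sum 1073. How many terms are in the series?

Using S = n/2 × [2a + (n-1)d]
1073 = n/2 × [2(9) + (n-1)(2)]
1073 = n/2 × [18 + 2n - 2]
2146 = n × [16 + 2n]
2n² + (16)n - 2146 = 0
Discriminant: Δ = (16)² - 4(2)(-2146) = 256 + 17168 = 17424
√Δ = 132
n = [-(16) + √Δ] / (2·2) = (-16 + 132) / 4 = 116 / 4 = 29
(The negative root is discarded since n must be a positive integer.)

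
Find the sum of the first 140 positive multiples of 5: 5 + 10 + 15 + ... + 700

Factor out 5: = 5(1 + 2 + ... + 140) = 5 × n(n+1)/2
= 5 × 140×141/2
= 5 × 9870
= 49350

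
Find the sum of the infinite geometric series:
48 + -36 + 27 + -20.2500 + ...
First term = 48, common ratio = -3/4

For |r| < 1, S = a / (1 - r)
S = 48 / (1 - (-3/4))
S = 48 / (7/4)
S = 192/7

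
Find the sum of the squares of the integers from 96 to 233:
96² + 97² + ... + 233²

Use ∑_{k=1}^{n} k² = n(n+1)(2n+1)/6, then subtract the first 95 terms.
∑_{k=1}^{233} k² = 233×234×467/6 = 4243629
∑_{k=1}^{95} k² = 95×96×191/6 = 290320
∑_{k=96}^{233} k² = 4243629 - 290320 = 3953309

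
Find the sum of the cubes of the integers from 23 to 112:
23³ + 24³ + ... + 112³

Use ∑_{k=1}^{n} k³ = [n(n+1)/2]², then subtract the first 22 terms.
∑_{k=1}^{112} k³ = [112×113/2]² = 6328² = 40043584
∑_{k=1}^{22} k³ = [22×23/2]² = 253² = 64009
∑_{k=23}^{112} k³ = 40043584 - 64009 = 39979575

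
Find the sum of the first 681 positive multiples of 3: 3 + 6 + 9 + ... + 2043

Factor out 3: = 3(1 + 2 + ... + 681) = 3 × n(n+1)/2
= 3 × 681×682/2
= 3 × 232221
= 696663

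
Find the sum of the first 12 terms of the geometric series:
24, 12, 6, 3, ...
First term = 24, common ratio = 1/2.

Sₙ = a(1 - rⁿ) / (1 - r)
S_12 = 24(1 - (1/2)^12) / (1 - (1/2))
S_12 = 24(1 - (1/4096)) / (1/2)
S_12 = 12285/256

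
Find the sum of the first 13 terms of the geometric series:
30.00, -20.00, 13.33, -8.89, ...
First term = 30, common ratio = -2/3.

Sₙ = a(1 - rⁿ) / (1 - r)
S_13 = 30(1 - (-2/3)^13) / (1 - (-2/3))
S_13 = 30(1 - (-8192/1594323)) / (5/3)
S_13 = 3205030/177147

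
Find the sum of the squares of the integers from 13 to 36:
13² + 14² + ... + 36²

Use ∑_{k=1}^{n} k² = n(n+1)(2n+1)/6, then subtract the first 12 terms.
∑_{k=1}^{36} k² = 36×37×73/6 = 16206
∑_{k=1}^{12} k² = 12×13×25/6 = 650
∑_{k=13}^{36} k² = 16206 - 650 = 15556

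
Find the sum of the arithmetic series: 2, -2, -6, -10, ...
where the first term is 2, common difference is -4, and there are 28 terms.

Sₙ = n/2 × (first + last)
Last term = a + (n-1)d = 2 + (28-1)×(-4) = -106
S_28 = 28/2 × (2 + (-106))
S_28 = 28/2 × (-104) = -1456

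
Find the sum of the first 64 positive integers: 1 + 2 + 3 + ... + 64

Formula: ∑k = n(n+1)/2
= 64×65/2
= 4160/2
= 2080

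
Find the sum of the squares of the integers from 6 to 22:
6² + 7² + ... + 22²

Use ∑_{k=1}^{n} k² = n(n+1)(2n+1)/6, then subtract the first 5 terms.
∑_{k=1}^{22} k² = 22×23×45/6 = 3795
∑_{k=1}^{5} k² = 5×6×11/6 = 55
∑_{k=6}^{22} k² = 3795 - 55 = 3740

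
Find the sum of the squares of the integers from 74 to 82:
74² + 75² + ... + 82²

Use ∑_{k=1}^{n} k² = n(n+1)(2n+1)/6, then subtract the first 73 terms.
∑_{k=1}^{82} k² = 82×83×165/6 = 187165
∑_{k=1}^{73} k² = 73×74×147/6 = 132349
∑_{k=74}^{82} k² = 187165 - 132349 = 54816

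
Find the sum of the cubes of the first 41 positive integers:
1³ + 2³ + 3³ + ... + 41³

Formula: ∑k³ = [n(n+1)/2]²
= [41×42/2]²
= 861²
= 741321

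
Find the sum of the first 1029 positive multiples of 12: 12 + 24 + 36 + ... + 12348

Factor out 12: = 12(1 + 2 + ... + 1029) = 12 × n(n+1)/2
= 12 × 1029×1030/2
= 12 × 529935
= 6359220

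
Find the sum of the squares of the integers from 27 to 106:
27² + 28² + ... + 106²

Use ∑_{k=1}^{n} k² = n(n+1)(2n+1)/6, then subtract the first 26 terms.
∑_{k=1}^{106} k² = 106×107×213/6 = 402641
∑_{k=1}^{26} k² = 26×27×53/6 = 6201
∑_{k=27}^{106} k² = 402641 - 6201 = 396440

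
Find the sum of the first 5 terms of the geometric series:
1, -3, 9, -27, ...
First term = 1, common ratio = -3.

Sₙ = a(1 - rⁿ) / (1 - r)
S_5 = 1(1 - (-3)^5) / (1 - (-3))
S_5 = 1(1 - (-243)) / (4)
S_5 = 61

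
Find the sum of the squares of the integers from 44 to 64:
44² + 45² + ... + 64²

Use ∑_{k=1}^{n} k² = n(n+1)(2n+1)/6, then subtract the first 43 terms.
∑_{k=1}^{64} k² = 64×65×129/6 = 89440
∑_{k=1}^{43} k² = 43×44×87/6 = 27434
∑_{k=44}^{64} k² = 89440 - 27434 = 62006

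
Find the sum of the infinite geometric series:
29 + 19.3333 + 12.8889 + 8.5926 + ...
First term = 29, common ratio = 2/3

For |r| < 1, S = a / (1 - r)
S = 29 / (1 - (2/3))
S = 29 / (1/3)
S = 87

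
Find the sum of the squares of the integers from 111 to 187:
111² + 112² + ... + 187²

Use ∑_{k=1}^{n} k² = n(n+1)(2n+1)/6, then subtract the first 110 terms.
∑_{k=1}^{187} k² = 187×188×375/6 = 2197250
∑_{k=1}^{110} k² = 110×111×221/6 = 449735
∑_{k=111}^{187} k² = 2197250 - 449735 = 1747515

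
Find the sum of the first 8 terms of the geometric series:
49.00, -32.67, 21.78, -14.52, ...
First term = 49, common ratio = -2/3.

Sₙ = a(1 - rⁿ) / (1 - r)
S_8 = 49(1 - (-2/3)^8) / (1 - (-2/3))
S_8 = 49(1 - (256/6561)) / (5/3)
S_8 = 61789/2187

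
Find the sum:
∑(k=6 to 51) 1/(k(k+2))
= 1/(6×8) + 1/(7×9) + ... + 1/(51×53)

Partial fractions: 1/(k(k+2)) = (1/2)[1/k - 1/(k+2)]
Telescoping leaves the first two and last two terms:
= (1/2)[1/6 + 1/7 - 1/52 - 1/53]
= 15709/115752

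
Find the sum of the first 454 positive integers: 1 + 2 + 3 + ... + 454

Formula: ∑k = n(n+1)/2
= 454×455/2
= 206570/2
= 103285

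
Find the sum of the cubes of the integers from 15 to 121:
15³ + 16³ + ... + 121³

Use ∑_{k=1}^{n} k³ = [n(n+1)/2]², then subtract the first 14 terms.
∑_{k=1}^{121} k³ = [121×122/2]² = 7381² = 54479161
∑_{k=1}^{14} k³ = [14×15/2]² = 105² = 11025
∑_{k=15}^{121} k³ = 54479161 - 11025 = 54468136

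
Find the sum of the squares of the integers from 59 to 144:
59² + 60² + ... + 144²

Use ∑_{k=1}^{n} k² = n(n+1)(2n+1)/6, then subtract the first 58 terms.
∑_{k=1}^{144} k² = 144×145×289/6 = 1005720
∑_{k=1}^{58} k² = 58×59×117/6 = 66729
∑_{k=59}^{144} k² = 1005720 - 66729 = 938991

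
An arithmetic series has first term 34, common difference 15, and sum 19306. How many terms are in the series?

Using S = n/2 × [2a + (n-1)d]
19306 = n/2 × [2(34) + (n-1)(15)]
19306 = n/2 × [68 + 15n - 15]
38612 = n × [53 + 15n]
15n² + (53)n - 38612 = 0
Discriminant: Δ = (53)² - 4(15)(-38612) = 2809 + 2316720 = 2319529
√Δ = 1523
n = [-(53) + √Δ] / (2·15) = (-53 + 1523) / 30 = 1470 / 30 = 49
(The negative root is discarded since n must be a positive integer.)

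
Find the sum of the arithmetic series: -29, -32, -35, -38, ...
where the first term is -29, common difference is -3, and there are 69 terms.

Sₙ = n/2 × (first + last)
Last term = a + (n-1)d = -29 + (69-1)×(-3) = -233
S_69 = 69/2 × (-29 + (-233))
S_69 = 69/2 × (-262) = -9039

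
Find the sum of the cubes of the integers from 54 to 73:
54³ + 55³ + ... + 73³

Use ∑_{k=1}^{n} k³ = [n(n+1)/2]², then subtract the first 53 terms.
∑_{k=1}^{73} k³ = [73×74/2]² = 2701² = 7295401
∑_{k=1}^{53} k³ = [53×54/2]² = 1431² = 2047761
∑_{k=54}^{73} k³ = 7295401 - 2047761 = 5247640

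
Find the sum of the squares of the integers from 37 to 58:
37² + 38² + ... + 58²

Use ∑_{k=1}^{n} k² = n(n+1)(2n+1)/6, then subtract the first 36 terms.
∑_{k=1}^{58} k² = 58×59×117/6 = 66729
∑_{k=1}^{36} k² = 36×37×73/6 = 16206
∑_{k=37}^{58} k² = 66729 - 16206 = 50523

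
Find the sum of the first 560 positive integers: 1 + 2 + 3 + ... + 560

Formula: ∑k = n(n+1)/2
= 560×561/2
= 314160/2
= 157080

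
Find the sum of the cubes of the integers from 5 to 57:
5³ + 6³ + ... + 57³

Use ∑_{k=1}^{n} k³ = [n(n+1)/2]², then subtract the first 4 terms.
∑_{k=1}^{57} k³ = [57×58/2]² = 1653² = 2732409
∑_{k=1}^{4} k³ = [4×5/2]² = 10² = 100
∑_{k=5}^{57} k³ = 2732409 - 100 = 2732309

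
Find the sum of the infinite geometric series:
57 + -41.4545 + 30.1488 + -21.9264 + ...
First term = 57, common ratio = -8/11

For |r| < 1, S = a / (1 - r)
S = 57 / (1 - (-8/11))
S = 57 / (19/11)
S = 33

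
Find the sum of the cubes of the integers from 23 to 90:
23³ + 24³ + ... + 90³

Use ∑_{k=1}^{n} k³ = [n(n+1)/2]², then subtract the first 22 terms.
∑_{k=1}^{90} k³ = [90×91/2]² = 4095² = 16769025
∑_{k=1}^{22} k³ = [22×23/2]² = 253² = 64009
∑_{k=23}^{90} k³ = 16769025 - 64009 = 16705016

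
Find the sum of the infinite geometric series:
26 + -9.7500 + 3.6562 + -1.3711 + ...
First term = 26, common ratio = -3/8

For |r| < 1, S = a / (1 - r)
S = 26 / (1 - (-3/8))
S = 26 / (11/8)
S = 208/11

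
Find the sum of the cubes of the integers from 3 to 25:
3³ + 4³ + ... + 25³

Use ∑_{k=1}^{n} k³ = [n(n+1)/2]², then subtract the first 2 terms.
∑_{k=1}^{25} k³ = [25×26/2]² = 325² = 105625
∑_{k=1}^{2} k³ = [2×3/2]² = 3² = 9
∑_{k=3}^{25} k³ = 105625 - 9 = 105616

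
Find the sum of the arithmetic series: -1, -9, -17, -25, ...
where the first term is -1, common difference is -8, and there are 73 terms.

Sₙ = n/2 × (first + last)
Last term = a + (n-1)d = -1 + (73-1)×(-8) = -577
S_73 = 73/2 × (-1 + (-577))
S_73 = 73/2 × (-578) = -21097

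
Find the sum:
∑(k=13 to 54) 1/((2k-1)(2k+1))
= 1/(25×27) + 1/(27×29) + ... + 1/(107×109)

Partial fractions: 1/((2k-1)(2k+1)) = (1/2)[1/(2k-1) - 1/(2k+1)]
The series telescopes:
= (1/2)[1/25 - 1/109]
= 42/2725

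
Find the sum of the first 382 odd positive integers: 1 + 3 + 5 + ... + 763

Sum of first n odd numbers = n²
= 382²
= 145924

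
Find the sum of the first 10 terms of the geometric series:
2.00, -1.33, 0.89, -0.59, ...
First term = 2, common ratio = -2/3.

Sₙ = a(1 - rⁿ) / (1 - r)
S_10 = 2(1 - (-2/3)^10) / (1 - (-2/3))
S_10 = 2(1 - (1024/59049)) / (5/3)
S_10 = 23210/19683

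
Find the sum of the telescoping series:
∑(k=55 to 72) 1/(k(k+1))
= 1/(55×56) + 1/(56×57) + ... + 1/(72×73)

Partial fractions: 1/(k(k+1)) = 1/k - 1/(k+1)
The series telescopes:
= (1/55 - 1/56) + (1/56 - 1/57) + ... + (1/72 - 1/73)
= 1/55 - 1/73
= 18/4015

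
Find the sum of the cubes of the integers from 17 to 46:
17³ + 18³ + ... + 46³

Use ∑_{k=1}^{n} k³ = [n(n+1)/2]², then subtract the first 16 terms.
∑_{k=1}^{46} k³ = [46×47/2]² = 1081² = 1168561
∑_{k=1}^{16} k³ = [16×17/2]² = 136² = 18496
∑_{k=17}^{46} k³ = 1168561 - 18496 = 1150065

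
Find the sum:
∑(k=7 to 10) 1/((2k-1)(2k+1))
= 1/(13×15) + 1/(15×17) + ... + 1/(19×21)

Partial fractions: 1/((2k-1)(2k+1)) = (1/2)[1/(2k-1) - 1/(2k+1)]
The series telescopes:
= (1/2)[1/13 - 1/21]
= 4/273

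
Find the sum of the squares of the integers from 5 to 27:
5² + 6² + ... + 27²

Use ∑_{k=1}^{n} k² = n(n+1)(2n+1)/6, then subtract the first 4 terms.
∑_{k=1}^{27} k² = 27×28×55/6 = 6930
∑_{k=1}^{4} k² = 4×5×9/6 = 30
∑_{k=5}^{27} k² = 6930 - 30 = 6900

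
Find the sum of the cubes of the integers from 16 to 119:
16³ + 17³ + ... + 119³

Use ∑_{k=1}^{n} k³ = [n(n+1)/2]², then subtract the first 15 terms.
∑_{k=1}^{119} k³ = [119×120/2]² = 7140² = 50979600
∑_{k=1}^{15} k³ = [15×16/2]² = 120² = 14400
∑_{k=16}^{119} k³ = 50979600 - 14400 = 50965200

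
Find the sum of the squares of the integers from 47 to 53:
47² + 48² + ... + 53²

Use ∑_{k=1}^{n} k² = n(n+1)(2n+1)/6, then subtract the first 46 terms.
∑_{k=1}^{53} k² = 53×54×107/6 = 51039
∑_{k=1}^{46} k² = 46×47×93/6 = 33511
∑_{k=47}^{53} k² = 51039 - 33511 = 17528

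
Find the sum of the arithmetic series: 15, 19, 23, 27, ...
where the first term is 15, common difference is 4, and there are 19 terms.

Sₙ = n/2 × (first + last)
Last term = a + (n-1)d = 15 + (19-1)×4 = 87
S_19 = 19/2 × (15 + 87)
S_19 = 19/2 × 102 = 969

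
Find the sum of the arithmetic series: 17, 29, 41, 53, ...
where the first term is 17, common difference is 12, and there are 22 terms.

Sₙ = n/2 × (first + last)
Last term = a + (n-1)d = 17 + (22-1)×12 = 269
S_22 = 22/2 × (17 + 269)
S_22 = 22/2 × 286 = 3146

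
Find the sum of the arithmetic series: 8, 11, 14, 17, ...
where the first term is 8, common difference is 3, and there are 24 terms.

Sₙ = n/2 × (first + last)
Last term = a + (n-1)d = 8 + (24-1)×3 = 77
S_24 = 24/2 × (8 + 77)
S_24 = 24/2 × 85 = 1020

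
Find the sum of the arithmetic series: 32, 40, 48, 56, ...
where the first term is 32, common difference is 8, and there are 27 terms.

Sₙ = n/2 × (first + last)
Last term = a + (n-1)d = 32 + (27-1)×8 = 240
S_27 = 27/2 × (32 + 240)
S_27 = 27/2 × 272 = 3672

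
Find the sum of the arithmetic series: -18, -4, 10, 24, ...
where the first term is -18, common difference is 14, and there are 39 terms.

Sₙ = n/2 × (first + last)
Last term = a + (n-1)d = -18 + (39-1)×14 = 514
S_39 = 39/2 × (-18 + 514)
S_39 = 39/2 × 496 = 9672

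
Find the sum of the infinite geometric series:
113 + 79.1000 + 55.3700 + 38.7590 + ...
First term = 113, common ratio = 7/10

For |r| < 1, S = a / (1 - r)
S = 113 / (1 - (7/10))
S = 113 / (3/10)
S = 1130/3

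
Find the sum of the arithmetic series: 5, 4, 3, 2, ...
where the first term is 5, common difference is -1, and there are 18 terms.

Sₙ = n/2 × (first + last)
Last term = a + (n-1)d = 5 + (18-1)×(-1) = -12
S_18 = 18/2 × (5 + (-12))
S_18 = 18/2 × (-7) = -63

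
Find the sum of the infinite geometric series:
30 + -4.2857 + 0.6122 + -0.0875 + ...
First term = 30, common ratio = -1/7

For |r| < 1, S = a / (1 - r)
S = 30 / (1 - (-1/7))
S = 30 / (8/7)
S = 105/4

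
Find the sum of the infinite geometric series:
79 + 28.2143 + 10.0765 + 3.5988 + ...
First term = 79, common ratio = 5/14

For |r| < 1, S = a / (1 - r)
S = 79 / (1 - (5/14))
S = 79 / (9/14)
S = 1106/9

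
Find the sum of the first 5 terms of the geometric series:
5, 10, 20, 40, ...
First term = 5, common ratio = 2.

Sₙ = a(1 - rⁿ) / (1 - r)
S_5 = 5(1 - 2^5) / (1 - 2)
S_5 = 5(1 - 32) / (-1)
S_5 = 155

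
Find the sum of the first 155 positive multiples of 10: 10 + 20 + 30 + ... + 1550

Factor out 10: = 10(1 + 2 + ... + 155) = 10 × n(n+1)/2
= 10 × 155×156/2
= 10 × 12090
= 120900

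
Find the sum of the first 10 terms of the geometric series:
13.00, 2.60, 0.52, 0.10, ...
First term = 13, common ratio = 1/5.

Sₙ = a(1 - rⁿ) / (1 - r)
S_10 = 13(1 - (1/5)^10) / (1 - (1/5))
S_10 = 13(1 - (1/9765625)) / (4/5)
S_10 = 31738278/1953125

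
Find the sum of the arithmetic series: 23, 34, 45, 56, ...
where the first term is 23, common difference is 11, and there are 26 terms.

Sₙ = n/2 × (first + last)
Last term = a + (n-1)d = 23 + (26-1)×11 = 298
S_26 = 26/2 × (23 + 298)
S_26 = 26/2 × 321 = 4173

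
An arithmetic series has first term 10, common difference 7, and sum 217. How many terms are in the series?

Using S = n/2 × [2a + (n-1)d]
217 = n/2 × [2(10) + (n-1)(7)]
217 = n/2 × [20 + 7n - 7]
434 = n × [13 + 7n]
7n² + (13)n - 434 = 0
Discriminant: Δ = (13)² - 4(7)(-434) = 169 + 12152 = 12321
√Δ = 111
n = [-(13) + √Δ] / (2·7) = (-13 + 111) / 14 = 98 / 14 = 7
(The negative root is discarded since n must be a positive integer.)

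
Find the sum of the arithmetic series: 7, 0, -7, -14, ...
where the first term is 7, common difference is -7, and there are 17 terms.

Sₙ = n/2 × (first + last)
Last term = a + (n-1)d = 7 + (17-1)×(-7) = -105
S_17 = 17/2 × (7 + (-105))
S_17 = 17/2 × (-98) = -833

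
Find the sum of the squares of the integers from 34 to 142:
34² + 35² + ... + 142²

Use ∑_{k=1}^{n} k² = n(n+1)(2n+1)/6, then subtract the first 33 terms.
∑_{k=1}^{142} k² = 142×143×285/6 = 964535
∑_{k=1}^{33} k² = 33×34×67/6 = 12529
∑_{k=34}^{142} k² = 964535 - 12529 = 952006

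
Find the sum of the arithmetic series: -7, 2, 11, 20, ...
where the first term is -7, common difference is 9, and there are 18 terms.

Sₙ = n/2 × (first + last)
Last term = a + (n-1)d = -7 + (18-1)×9 = 146
S_18 = 18/2 × (-7 + 146)
S_18 = 18/2 × 139 = 1251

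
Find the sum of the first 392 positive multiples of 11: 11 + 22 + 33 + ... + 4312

Factor out 11: = 11(1 + 2 + ... + 392) = 11 × n(n+1)/2
= 11 × 392×393/2
= 11 × 77028
= 847308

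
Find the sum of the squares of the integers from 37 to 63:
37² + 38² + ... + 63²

Use ∑_{k=1}^{n} k² = n(n+1)(2n+1)/6, then subtract the first 36 terms.
∑_{k=1}^{63} k² = 63×64×127/6 = 85344
∑_{k=1}^{36} k² = 36×37×73/6 = 16206
∑_{k=37}^{63} k² = 85344 - 16206 = 69138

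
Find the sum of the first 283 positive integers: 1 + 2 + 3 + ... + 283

Formula: ∑k = n(n+1)/2
= 283×284/2
= 80372/2
= 40186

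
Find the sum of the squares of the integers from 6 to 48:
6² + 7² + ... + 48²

Use ∑_{k=1}^{n} k² = n(n+1)(2n+1)/6, then subtract the first 5 terms.
∑_{k=1}^{48} k² = 48×49×97/6 = 38024
∑_{k=1}^{5} k² = 5×6×11/6 = 55
∑_{k=6}^{48} k² = 38024 - 55 = 37969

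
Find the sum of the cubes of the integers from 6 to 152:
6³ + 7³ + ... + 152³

Use ∑_{k=1}^{n} k³ = [n(n+1)/2]², then subtract the first 5 terms.
∑_{k=1}^{152} k³ = [152×153/2]² = 11628² = 135210384
∑_{k=1}^{5} k³ = [5×6/2]² = 15² = 225
∑_{k=6}^{152} k³ = 135210384 - 225 = 135210159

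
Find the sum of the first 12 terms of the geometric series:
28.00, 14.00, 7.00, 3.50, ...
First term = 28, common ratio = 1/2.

Sₙ = a(1 - rⁿ) / (1 - r)
S_12 = 28(1 - (1/2)^12) / (1 - (1/2))
S_12 = 28(1 - (1/4096)) / (1/2)
S_12 = 28665/512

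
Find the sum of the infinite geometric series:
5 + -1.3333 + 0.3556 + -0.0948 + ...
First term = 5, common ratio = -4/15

For |r| < 1, S = a / (1 - r)
S = 5 / (1 - (-4/15))
S = 5 / (19/15)
S = 75/19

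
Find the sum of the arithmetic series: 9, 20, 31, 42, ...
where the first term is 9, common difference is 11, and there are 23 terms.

Sₙ = n/2 × (first + last)
Last term = a + (n-1)d = 9 + (23-1)×11 = 251
S_23 = 23/2 × (9 + 251)
S_23 = 23/2 × 260 = 2990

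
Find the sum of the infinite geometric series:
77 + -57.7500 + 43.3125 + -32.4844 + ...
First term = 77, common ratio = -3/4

For |r| < 1, S = a / (1 - r)
S = 77 / (1 - (-3/4))
S = 77 / (7/4)
S = 44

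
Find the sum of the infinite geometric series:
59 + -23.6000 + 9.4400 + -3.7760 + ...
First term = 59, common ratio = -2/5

For |r| < 1, S = a / (1 - r)
S = 59 / (1 - (-2/5))
S = 59 / (7/5)
S = 295/7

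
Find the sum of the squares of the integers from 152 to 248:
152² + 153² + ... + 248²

Use ∑_{k=1}^{n} k² = n(n+1)(2n+1)/6, then subtract the first 151 terms.
∑_{k=1}^{248} k² = 248×249×497/6 = 5115124
∑_{k=1}^{151} k² = 151×152×303/6 = 1159076
∑_{k=152}^{248} k² = 5115124 - 1159076 = 3956048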